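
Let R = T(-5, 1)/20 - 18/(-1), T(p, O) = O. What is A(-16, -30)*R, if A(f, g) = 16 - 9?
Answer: 2527/20 ≈ 126.35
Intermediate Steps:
A(f, g) = 7
R = 361/20 (R = 1/20 - 18/(-1) = 1*(1/20) - 18*(-1) = 1/20 + 18 = 361/20 ≈ 18.050)
A(-16, -30)*R = 7*(361/20) = 2527/20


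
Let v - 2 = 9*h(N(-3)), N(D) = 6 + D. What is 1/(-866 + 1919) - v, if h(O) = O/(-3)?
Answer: 7372/1053 ≈ 7.0009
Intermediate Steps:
h(O) = -O/3 (h(O) = O*(-⅓) = -O/3)
v = -7 (v = 2 + 9*(-(6 - 3)/3) = 2 + 9*(-⅓*3) = 2 + 9*(-1) = 2 - 9 = -7)
1/(-866 + 1919) - v = 1/(-866 + 1919) - 1*(-7) = 1/1053 + 7 = 7372/1053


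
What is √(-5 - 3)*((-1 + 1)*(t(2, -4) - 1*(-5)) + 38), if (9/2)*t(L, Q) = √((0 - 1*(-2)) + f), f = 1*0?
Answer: 76*I*√2 ≈ 107.48*I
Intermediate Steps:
f = 0
t(L, Q) = 2*√2/9 (t(L, Q) = 2*√((0 - 1*(-2)) + 0)/9 = 2*√((0 + 2) + 0)/9 = 2*√(2 + 0)/9 = 2*√2/9)
√(-5 - 3)*((-1 + 1)*(t(2, -4) - 1*(-5)) + 38) = √(-5 - 3)*((-1 + 1)*(2*√2/9 - 1*(-5)) + 38) = √(-8)*(0*(2*√2/9 + 5) + 38) = (2*I*√2)*(0*(5 + 2*√2/9) + 38) = (2*I*√2)*(0 + 38) = (2*I*√2)*38 = 76*I*√2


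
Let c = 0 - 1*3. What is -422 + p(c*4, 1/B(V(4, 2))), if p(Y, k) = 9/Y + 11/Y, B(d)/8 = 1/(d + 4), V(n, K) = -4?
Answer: -1271/3 ≈ -423.67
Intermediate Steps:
c = -3 (c = 0 - 3 = -3)
B(d) = 8/(4 + d) (B(d) = 8/(d + 4) = 8/(4 + d))
p(Y, k) = 20/Y
-422 + p(c*4, 1/B(V(4, 2))) = -422 + 20/((-3*4)) = -422 + 20/(-12) = -422 + 20*(-1/12) = -422 - 5/3 = -1271/3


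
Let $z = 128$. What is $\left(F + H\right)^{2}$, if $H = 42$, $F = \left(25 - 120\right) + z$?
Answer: $5625$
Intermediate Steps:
$F = 33$ ($F = \left(25 - 120\right) + 128 = -95 + 128 = 33$)
$\left(F + H\right)^{2} = \left(33 + 42\right)^{2} = 75^{2} = 5625$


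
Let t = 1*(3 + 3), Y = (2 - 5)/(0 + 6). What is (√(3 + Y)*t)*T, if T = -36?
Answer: -108*√10 ≈ -341.53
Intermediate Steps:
Y = -½ (Y = -3/6 = -3*⅙ = -½ ≈ -0.50000)
t = 6 (t = 1*6 = 6)
(√(3 + Y)*t)*T = (√(3 - ½)*6)*(-36) = (√(5/2)*6)*(-36) = ((√10/2)*6)*(-36) = (3*√10)*(-36) = -108*√10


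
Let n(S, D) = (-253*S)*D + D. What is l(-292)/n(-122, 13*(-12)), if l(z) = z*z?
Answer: -21316/1203813 ≈ -0.017707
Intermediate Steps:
l(z) = z²
n(S, D) = D - 253*D*S (n(S, D) = -253*D*S + D = D - 253*D*S)
l(-292)/n(-122, 13*(-12)) = (-292)²/(((13*(-12))*(1 - 253*(-122)))) = 85264/((-156*(1 + 30866))) = 85264/((-156*30867)) = 85264/(-4815252) = 85264*(-1/4815252) = -21316/1203813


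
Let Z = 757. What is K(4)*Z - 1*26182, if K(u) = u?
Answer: -23154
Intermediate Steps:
K(4)*Z - 1*26182 = 4*757 - 1*26182 = 3028 - 26182 = -23154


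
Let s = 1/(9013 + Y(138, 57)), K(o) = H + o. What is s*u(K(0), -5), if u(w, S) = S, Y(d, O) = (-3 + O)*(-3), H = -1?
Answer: -5/8851 ≈ -0.00056491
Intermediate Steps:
K(o) = -1 + o
Y(d, O) = 9 - 3*O
s = 1/8851 (s = 1/(9013 + (9 - 3*57)) = 1/(9013 + (9 - 171)) = 1/(9013 - 162) = 1/8851 ≈ 0.00011298)
s*u(K(0), -5) = (1/8851)*(-5) = -5/8851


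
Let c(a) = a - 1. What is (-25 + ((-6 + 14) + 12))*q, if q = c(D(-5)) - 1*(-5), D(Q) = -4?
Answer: 0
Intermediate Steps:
c(a) = -1 + a
q = 0 (q = (-1 - 4) - 1*(-5) = -5 + 5 = 0)
(-25 + ((-6 + 14) + 12))*q = (-25 + ((-6 + 14) + 12))*0 = (-25 + (8 + 12))*0 = (-25 + 20)*0 = -5*0 = 0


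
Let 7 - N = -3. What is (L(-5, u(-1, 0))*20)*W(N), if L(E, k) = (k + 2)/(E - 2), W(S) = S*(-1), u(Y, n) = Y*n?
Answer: 400/7 ≈ 57.143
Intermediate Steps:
N = 10 (N = 7 - 1*(-3) = 7 + 3 = 10)
W(S) = -S
L(E, k) = (2 + k)/(-2 + E)
(L(-5, u(-1, 0))*20)*W(N) = (((2 - 1*0)/(-2 - 5))*20)*(-1*10) = (((2 + 0)/(-7))*20)*(-10) = (-⅐*2*20)*(-10) = -2/7*20*(-10) = -40/7*(-10) = 400/7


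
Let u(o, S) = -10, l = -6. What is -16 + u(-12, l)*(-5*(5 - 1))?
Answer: 184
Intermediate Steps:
-16 + u(-12, l)*(-5*(5 - 1)) = -16 - (-50)*(5 - 1) = -16 - (-50)*4 = -16 - 10*(-20) = -16 + 200 = 184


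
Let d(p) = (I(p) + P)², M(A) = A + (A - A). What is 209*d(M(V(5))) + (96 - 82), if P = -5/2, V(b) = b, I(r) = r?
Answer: 5281/4 ≈ 1320.3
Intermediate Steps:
P = -5/2 (P = -5*½ = -5/2 ≈ -2.5000)
M(A) = A (M(A) = A + 0 = A)
d(p) = (-5/2 + p)² (d(p) = (p - 5/2)² = (-5/2 + p)²)
209*d(M(V(5))) + (96 - 82) = 209*((-5 + 2*5)²/4) + (96 - 82) = 209*((-5 + 10)²/4) + 14 = 209*((¼)*5²) + 14 = 209*((¼)*25) + 14 = 209*(25/4) + 14 = 5225/4 + 14 = 5281/4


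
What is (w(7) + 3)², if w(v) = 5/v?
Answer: 676/49 ≈ 13.796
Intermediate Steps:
(w(7) + 3)² = (5/7 + 3)² = (26/7)² = 676/49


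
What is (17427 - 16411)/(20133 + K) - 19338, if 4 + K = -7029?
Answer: -63331696/3275 ≈ -19338.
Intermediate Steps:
K = -7033 (K = -4 - 7029 = -7033)
(17427 - 16411)/(20133 + K) - 19338 = (17427 - 16411)/(20133 - 7033) - 19338 = 1016/13100 - 19338 = 1016*(1/13100) - 19338 = 254/3275 - 19338 = -63331696/3275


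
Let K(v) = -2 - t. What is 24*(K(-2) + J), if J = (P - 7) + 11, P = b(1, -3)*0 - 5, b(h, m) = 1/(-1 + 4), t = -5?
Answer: 48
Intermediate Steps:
b(h, m) = ⅓ (b(h, m) = 1/3 = ⅓)
P = -5 (P = (⅓)*0 - 5 = 0 - 5 = -5)
K(v) = 3 (K(v) = -2 - 1*(-5) = -2 + 5 = 3)
J = -1 (J = (-5 - 7) + 11 = -12 + 11 = -1)
24*(K(-2) + J) = 24*(3 - 1) = 24*2 = 48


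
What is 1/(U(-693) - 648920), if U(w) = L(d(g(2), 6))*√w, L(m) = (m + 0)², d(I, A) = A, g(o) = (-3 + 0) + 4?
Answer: -81115/52637258066 - 27*I*√77/105274516132 ≈ -1.541e-6 - 2.2505e-9*I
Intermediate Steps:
g(o) = 1 (g(o) = -3 + 4 = 1)
L(m) = m²
U(w) = 36*√w (U(w) = 6²*√w = 36*√w)
1/(U(-693) - 648920) = 1/(36*√(-693) - 648920) = 1/(36*(3*I*√77) - 648920) = 1/(108*I*√77 - 648920) = 1/(-648920 + 108*I*√77)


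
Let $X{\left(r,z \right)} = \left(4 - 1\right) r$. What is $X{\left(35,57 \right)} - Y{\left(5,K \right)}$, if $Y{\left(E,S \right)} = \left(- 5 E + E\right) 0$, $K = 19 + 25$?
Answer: $105$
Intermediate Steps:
$K = 44$
$X{\left(r,z \right)} = 3 r$
$Y{\left(E,S \right)} = 0$ ($Y{\left(E,S \right)} = - 4 E 0 = 0$)
$X{\left(35,57 \right)} - Y{\left(5,K \right)} = 3 \cdot 35 - 0 = 105 + 0 = 105$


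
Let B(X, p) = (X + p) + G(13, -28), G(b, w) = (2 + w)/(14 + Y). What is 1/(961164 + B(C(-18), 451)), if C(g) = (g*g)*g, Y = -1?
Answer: 1/955781 ≈ 1.0463e-6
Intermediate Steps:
G(b, w) = 2/13 + w/13 (G(b, w) = (2 + w)/(14 - 1) = (2 + w)/13 = (2 + w)*(1/13) = 2/13 + w/13)
C(g) = g³ (C(g) = g²*g = g³)
B(X, p) = -2 + X + p (B(X, p) = (X + p) + (2/13 + (1/13)*(-28)) = (X + p) + (2/13 - 28/13) = (X + p) - 2 = -2 + X + p)
1/(961164 + B(C(-18), 451)) = 1/(961164 + (-2 + (-18)³ + 451)) = 1/(961164 + (-2 - 5832 + 451)) = 1/(961164 - 5383) = 1/955781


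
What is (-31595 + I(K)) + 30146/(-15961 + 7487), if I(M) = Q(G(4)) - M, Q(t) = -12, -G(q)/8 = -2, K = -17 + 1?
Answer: -133866140/4237 ≈ -31595.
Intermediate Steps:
K = -16
G(q) = 16 (G(q) = -8*(-2) = 16)
I(M) = -12 - M
(-31595 + I(K)) + 30146/(-15961 + 7487) = (-31595 + (-12 - 1*(-16))) + 30146/(-15961 + 7487) = (-31595 + (-12 + 16)) + 30146/(-8474) = (-31595 + 4) + 30146*(-1/8474) = -31591 - 15073/4237 = -133866140/4237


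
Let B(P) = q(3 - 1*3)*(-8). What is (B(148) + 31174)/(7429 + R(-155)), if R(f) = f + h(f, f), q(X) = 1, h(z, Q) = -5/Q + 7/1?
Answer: 483073/112856 ≈ 4.2804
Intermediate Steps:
h(z, Q) = 7 - 5/Q (h(z, Q) = -5/Q + 7*1 = -5/Q + 7 = 7 - 5/Q)
R(f) = 7 + f - 5/f (R(f) = f + (7 - 5/f) = 7 + f - 5/f)
B(P) = -8 (B(P) = 1*(-8) = -8)
(B(148) + 31174)/(7429 + R(-155)) = (-8 + 31174)/(7429 + (7 - 155 - 5/(-155))) = 31166/(7429 + (7 - 155 - 5*(-1/155))) = 31166/(7429 + (7 - 155 + 1/31)) = 31166/(7429 - 4587/31) = 31166/(225712/31) = 31166*(31/225712) = 483073/112856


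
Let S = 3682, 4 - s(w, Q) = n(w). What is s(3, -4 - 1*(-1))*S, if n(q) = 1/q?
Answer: 40502/3 ≈ 13501.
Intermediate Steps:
s(w, Q) = 4 - 1/w
s(3, -4 - 1*(-1))*S = (4 - 1/3)*3682 = (4 - 1*⅓)*3682 = (4 - ⅓)*3682 = (11/3)*3682 = 40502/3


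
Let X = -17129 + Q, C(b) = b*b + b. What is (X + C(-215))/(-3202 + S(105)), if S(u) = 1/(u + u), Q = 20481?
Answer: -10366020/672419 ≈ -15.416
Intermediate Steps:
C(b) = b + b**2 (C(b) = b**2 + b = b + b**2)
S(u) = 1/(2*u)
X = 3352 (X = -17129 + 20481 = 3352)
(X + C(-215))/(-3202 + S(105)) = (3352 - 215*(1 - 215))/(-3202 + (1/2)/105) = (3352 - 215*(-214))/(-3202 + (1/2)*(1/105)) = (3352 + 46010)/(-3202 + 1/210) = 49362/(-672419/210) = 49362*(-210/672419) = -10366020/672419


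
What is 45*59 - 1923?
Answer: 732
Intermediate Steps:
45*59 - 1923 = 2655 - 1923 = 732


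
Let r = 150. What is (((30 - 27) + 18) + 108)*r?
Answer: 19350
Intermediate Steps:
(((30 - 27) + 18) + 108)*r = (((30 - 27) + 18) + 108)*150 = ((3 + 18) + 108)*150 = (21 + 108)*150 = 129*150 = 19350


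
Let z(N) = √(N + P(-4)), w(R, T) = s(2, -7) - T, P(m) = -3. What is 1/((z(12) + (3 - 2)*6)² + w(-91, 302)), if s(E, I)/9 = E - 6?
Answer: -1/257 ≈ -0.0038911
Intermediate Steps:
s(E, I) = -54 + 9*E (s(E, I) = 9*(E - 6) = 9*(-6 + E) = -54 + 9*E)
w(R, T) = -36 - T (w(R, T) = (-54 + 9*2) - T = (-54 + 18) - T = -36 - T)
z(N) = √(-3 + N) (z(N) = √(N - 3) = √(-3 + N))
1/((z(12) + (3 - 2)*6)² + w(-91, 302)) = 1/((√(-3 + 12) + (3 - 2)*6)² + (-36 - 1*302)) = 1/((√9 + 1*6)² + (-36 - 302)) = 1/((3 + 6)² - 338) = 1/(9² - 338) = 1/(81 - 338) = 1/(-257) = -1/257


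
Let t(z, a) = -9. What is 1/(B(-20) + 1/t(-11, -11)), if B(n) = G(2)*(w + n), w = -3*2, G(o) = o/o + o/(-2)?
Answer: -9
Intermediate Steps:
G(o) = 1 - o/2 (G(o) = 1 + o*(-1/2) = 1 - o/2)
w = -6
B(n) = 0 (B(n) = (1 - 1/2*2)*(-6 + n) = (1 - 1)*(-6 + n) = 0*(-6 + n) = 0)
1/(B(-20) + 1/t(-11, -11)) = 1/(0 + 1/(-9)) = 1/(0 - 1/9) = 1/(-1/9) = -9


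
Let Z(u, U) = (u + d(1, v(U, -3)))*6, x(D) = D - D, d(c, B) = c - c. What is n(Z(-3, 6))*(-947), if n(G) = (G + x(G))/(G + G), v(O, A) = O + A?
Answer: -947/2 ≈ -473.50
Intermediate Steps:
v(O, A) = A + O
d(c, B) = 0
x(D) = 0
Z(u, U) = 6*u (Z(u, U) = (u + 0)*6 = u*6 = 6*u)
n(G) = 1/2 (n(G) = (G + 0)/(G + G) = G/((2*G)) = G*(1/(2*G)) = 1/2)
n(Z(-3, 6))*(-947) = (1/2)*(-947) = -947/2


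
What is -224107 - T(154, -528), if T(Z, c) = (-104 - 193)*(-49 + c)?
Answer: -395476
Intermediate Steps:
T(Z, c) = 14553 - 297*c (T(Z, c) = -297*(-49 + c) = 14553 - 297*c)
-224107 - T(154, -528) = -224107 - (14553 - 297*(-528)) = -224107 - (14553 + 156816) = -224107 - 1*171369 = -224107 - 171369 = -395476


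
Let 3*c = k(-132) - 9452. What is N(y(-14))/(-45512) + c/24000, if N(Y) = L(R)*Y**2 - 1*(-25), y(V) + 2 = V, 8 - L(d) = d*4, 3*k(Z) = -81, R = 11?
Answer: 28792969/409608000 ≈ 0.070294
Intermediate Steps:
k(Z) = -27 (k(Z) = (1/3)*(-81) = -27)
L(d) = 8 - 4*d (L(d) = 8 - d*4 = 8 - 4*d)
y(V) = -2 + V
N(Y) = 25 - 36*Y**2 (N(Y) = (8 - 4*11)*Y**2 - 1*(-25) = (8 - 44)*Y**2 + 25 = -36*Y**2 + 25 = 25 - 36*Y**2)
c = -9479/3 (c = (-27 - 9452)/3 = (1/3)*(-9479) = -9479/3 ≈ -3159.7)
N(y(-14))/(-45512) + c/24000 = (25 - 36*(-2 - 14)**2)/(-45512) - 9479/3/24000 = (25 - 36*(-16)**2)*(-1/45512) - 9479/3*1/24000 = (25 - 36*256)*(-1/45512) - 9479/72000 = (25 - 9216)*(-1/45512) - 9479/72000 = -9191*(-1/45512) - 9479/72000 = 9191/45512 - 9479/72000 = 28792969/409608000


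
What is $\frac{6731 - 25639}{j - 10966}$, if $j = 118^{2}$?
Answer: $- \frac{326}{51} \approx -6.3922$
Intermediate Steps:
$j = 13924$
$\frac{6731 - 25639}{j - 10966} = \frac{6731 - 25639}{13924 - 10966} = - \frac{18908}{2958} = \left(-18908\right) \frac{1}{2958} = - \frac{326}{51}$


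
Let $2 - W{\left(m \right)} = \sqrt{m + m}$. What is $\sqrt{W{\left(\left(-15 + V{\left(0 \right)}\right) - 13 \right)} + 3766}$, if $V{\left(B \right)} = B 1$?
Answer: $\sqrt{3768 - 2 i \sqrt{14}} \approx 61.384 - 0.061 i$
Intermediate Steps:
$V{\left(B \right)} = B$
$W{\left(m \right)} = 2 - \sqrt{2} \sqrt{m}$ ($W{\left(m \right)} = 2 - \sqrt{m + m} = 2 - \sqrt{2 m} = 2 - \sqrt{2} \sqrt{m}$)
$\sqrt{W{\left(\left(-15 + V{\left(0 \right)}\right) - 13 \right)} + 3766} = \sqrt{\left(2 - \sqrt{2} \sqrt{\left(-15 + 0\right) - 13}\right) + 3766} = \sqrt{\left(2 - \sqrt{2} \sqrt{-15 - 13}\right) + 3766} = \sqrt{\left(2 - \sqrt{2} \sqrt{-28}\right) + 3766} = \sqrt{\left(2 - \sqrt{2} \cdot 2 i \sqrt{7}\right) + 3766} = \sqrt{\left(2 - 2 i \sqrt{14}\right) + 3766} = \sqrt{3768 - 2 i \sqrt{14}}$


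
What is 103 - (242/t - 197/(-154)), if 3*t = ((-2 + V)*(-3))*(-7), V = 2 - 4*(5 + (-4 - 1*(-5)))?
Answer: 95321/924 ≈ 103.16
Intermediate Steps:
V = -22 (V = 2 - 4*(5 + (-4 + 5)) = 2 - 4*(5 + 1) = 2 - 4*6 = 2 - 1*24 = 2 - 24 = -22)
t = -168 (t = (((-2 - 22)*(-3))*(-7))/3 = (-24*(-3)*(-7))/3 = (72*(-7))/3 = (⅓)*(-504) = -168)
103 - (242/t - 197/(-154)) = 103 - (242/(-168) - 197/(-154)) = 103 - (242*(-1/168) - 197*(-1/154)) = 103 - (-121/84 + 197/154) = 103 - 1*(-149/924) = 103 + 149/924 = 95321/924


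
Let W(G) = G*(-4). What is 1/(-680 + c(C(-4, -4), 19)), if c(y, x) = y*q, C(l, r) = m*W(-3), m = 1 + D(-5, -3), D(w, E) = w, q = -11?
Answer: -1/152 ≈ -0.0065789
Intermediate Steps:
W(G) = -4*G
m = -4 (m = 1 - 5 = -4)
C(l, r) = -48 (C(l, r) = -(-16)*(-3) = -4*12 = -48)
c(y, x) = -11*y (c(y, x) = y*(-11) = -11*y)
1/(-680 + c(C(-4, -4), 19)) = 1/(-680 - 11*(-48)) = 1/(-680 + 528) = 1/(-152) = -1/152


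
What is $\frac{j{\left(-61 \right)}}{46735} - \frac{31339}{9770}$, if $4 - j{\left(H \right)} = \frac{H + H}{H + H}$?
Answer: $- \frac{292919771}{91320190} \approx -3.2076$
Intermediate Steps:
$j{\left(H \right)} = 3$ ($j{\left(H \right)} = 4 - \frac{H + H}{H + H} = 4 - \frac{2 H}{2 H} = 4 - 2 H \frac{1}{2 H} = 4 - 1 = 3$)
$\frac{j{\left(-61 \right)}}{46735} - \frac{31339}{9770} = \frac{3}{46735} - \frac{31339}{9770} = - \frac{292919771}{91320190}$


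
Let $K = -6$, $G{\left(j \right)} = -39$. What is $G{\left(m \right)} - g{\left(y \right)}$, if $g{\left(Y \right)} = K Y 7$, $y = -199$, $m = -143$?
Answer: $-8397$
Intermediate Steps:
$g{\left(Y \right)} = - 42 Y$ ($g{\left(Y \right)} = - 6 Y 7 = - 42 Y$)
$G{\left(m \right)} - g{\left(y \right)} = -39 - \left(-42\right) \left(-199\right) = -39 - 8358 = -8397$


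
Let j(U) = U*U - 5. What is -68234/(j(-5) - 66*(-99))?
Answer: -34117/3277 ≈ -10.411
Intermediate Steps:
j(U) = -5 + U**2 (j(U) = U**2 - 5 = -5 + U**2)
-68234/(j(-5) - 66*(-99)) = -68234/((-5 + (-5)**2) - 66*(-99)) = -68234/((-5 + 25) + 6534) = -68234/(20 + 6534) = -68234/6554 = -68234*1/6554 = -34117/3277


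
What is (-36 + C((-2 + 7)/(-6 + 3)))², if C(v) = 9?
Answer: 729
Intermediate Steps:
(-36 + C((-2 + 7)/(-6 + 3)))² = (-36 + 9)² = (-27)² = 729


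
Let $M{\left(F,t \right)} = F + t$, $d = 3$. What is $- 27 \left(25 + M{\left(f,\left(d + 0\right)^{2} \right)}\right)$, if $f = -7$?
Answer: $-729$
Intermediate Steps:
$- 27 \left(25 + M{\left(f,\left(d + 0\right)^{2} \right)}\right) = - 27 \left(25 - \left(7 - \left(3 + 0\right)^{2}\right)\right) = - 27 \left(25 - \left(7 - 3^{2}\right)\right) = - 27 \left(25 + \left(-7 + 9\right)\right) = - 27 \left(25 + 2\right) = \left(-27\right) 27 = -729$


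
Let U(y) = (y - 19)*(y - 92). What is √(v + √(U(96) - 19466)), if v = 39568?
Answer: √(39568 + I*√19158) ≈ 198.92 + 0.3479*I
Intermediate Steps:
U(y) = (-92 + y)*(-19 + y) (U(y) = (-19 + y)*(-92 + y) = (-92 + y)*(-19 + y))
√(v + √(U(96) - 19466)) = √(39568 + √((1748 + 96² - 111*96) - 19466)) = √(39568 + √((1748 + 9216 - 10656) - 19466)) = √(39568 + √(308 - 19466)) = √(39568 + √(-19158)) = √(39568 + I*√19158)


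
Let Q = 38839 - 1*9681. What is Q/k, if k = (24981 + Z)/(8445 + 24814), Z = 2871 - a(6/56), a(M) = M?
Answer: 27153445816/779853 ≈ 34819.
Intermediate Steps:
Z = 80385/28 (Z = 2871 - 6/56 = 2871 - 1*3/28 = 2871 - 3/28 = 80385/28 ≈ 2870.9)
Q = 29158 (Q = 38839 - 9681 = 29158)
k = 779853/931252 (k = (24981 + 80385/28)/(8445 + 24814) = (779853/28)/33259 = (779853/28)*(1/33259) = 779853/931252 ≈ 0.83742)
Q/k = 29158/(779853/931252) = 29158*(931252/779853) = 27153445816/779853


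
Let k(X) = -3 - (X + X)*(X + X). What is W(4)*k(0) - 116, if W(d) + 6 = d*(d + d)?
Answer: -194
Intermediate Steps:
W(d) = -6 + 2*d**2 (W(d) = -6 + d*(d + d) = -6 + d*(2*d) = -6 + 2*d**2)
k(X) = -3 - 4*X**2 (k(X) = -3 - 2*X*2*X = -3 - 4*X**2)
W(4)*k(0) - 116 = (-6 + 2*4**2)*(-3 - 4*0**2) - 116 = (-6 + 2*16)*(-3 - 4*0) - 116 = (-6 + 32)*(-3 + 0) - 116 = 26*(-3) - 116 = -78 - 116 = -194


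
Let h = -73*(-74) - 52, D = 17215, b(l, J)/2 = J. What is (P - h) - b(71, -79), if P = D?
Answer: 12023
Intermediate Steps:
b(l, J) = 2*J
h = 5350 (h = 5402 - 52 = 5350)
P = 17215
(P - h) - b(71, -79) = (17215 - 1*5350) - 2*(-79) = (17215 - 5350) - 1*(-158) = 11865 + 158 = 12023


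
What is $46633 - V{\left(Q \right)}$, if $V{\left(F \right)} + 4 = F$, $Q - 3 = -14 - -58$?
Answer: $46590$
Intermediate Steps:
$Q = 47$ ($Q = 3 - -44 = 3 + \left(-14 + 58\right) = 3 + 44 = 47$)
$V{\left(F \right)} = -4 + F$
$46633 - V{\left(Q \right)} = 46633 - \left(-4 + 47\right) = 46633 - 43 = 46590$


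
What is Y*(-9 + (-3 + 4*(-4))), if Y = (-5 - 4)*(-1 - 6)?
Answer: -1764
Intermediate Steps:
Y = 63 (Y = -9*(-7) = 63)
Y*(-9 + (-3 + 4*(-4))) = 63*(-9 + (-3 + 4*(-4))) = 63*(-9 + (-3 - 16)) = 63*(-9 - 19) = 63*(-28) = -1764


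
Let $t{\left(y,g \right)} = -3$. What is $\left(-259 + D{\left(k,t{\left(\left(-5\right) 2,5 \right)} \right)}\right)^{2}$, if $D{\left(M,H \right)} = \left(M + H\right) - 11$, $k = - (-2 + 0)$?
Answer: $73441$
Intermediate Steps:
$k = 2$ ($k = \left(-1\right) \left(-2\right) = 2$)
$D{\left(M,H \right)} = -11 + H + M$ ($D{\left(M,H \right)} = \left(H + M\right) - 11 = -11 + H + M$)
$\left(-259 + D{\left(k,t{\left(\left(-5\right) 2,5 \right)} \right)}\right)^{2} = \left(-259 - 12\right)^{2} = \left(-271\right)^{2} = 73441$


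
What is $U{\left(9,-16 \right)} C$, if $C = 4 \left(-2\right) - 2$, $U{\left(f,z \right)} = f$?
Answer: $-90$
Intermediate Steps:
$C = -10$ ($C = -8 - 2 = -10$)
$U{\left(9,-16 \right)} C = 9 \left(-10\right) = -90$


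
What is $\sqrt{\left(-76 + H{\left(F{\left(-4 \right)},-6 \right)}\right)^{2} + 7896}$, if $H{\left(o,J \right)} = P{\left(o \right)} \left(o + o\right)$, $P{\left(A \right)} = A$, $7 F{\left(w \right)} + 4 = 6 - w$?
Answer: $\frac{10 \sqrt{322954}}{49} \approx 115.98$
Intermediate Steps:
$F{\left(w \right)} = \frac{2}{7} - \frac{w}{7}$ ($F{\left(w \right)} = - \frac{4}{7} + \frac{6 - w}{7} = - \frac{4}{7} - \left(- \frac{6}{7} + \frac{w}{7}\right) = \frac{2}{7} - \frac{w}{7}$)
$H{\left(o,J \right)} = 2 o^{2}$ ($H{\left(o,J \right)} = o \left(o + o\right) = o 2 o = 2 o^{2}$)
$\sqrt{\left(-76 + H{\left(F{\left(-4 \right)},-6 \right)}\right)^{2} + 7896} = \sqrt{\left(-76 + 2 \left(\frac{2}{7} - - \frac{4}{7}\right)^{2}\right)^{2} + 7896} = \sqrt{\left(-76 + 2 \left(\frac{2}{7} + \frac{4}{7}\right)^{2}\right)^{2} + 7896} = \sqrt{\left(-76 + 2 \left(\frac{6}{7}\right)^{2}\right)^{2} + 7896} = \sqrt{\left(-76 + 2 \cdot \frac{36}{49}\right)^{2} + 7896} = \sqrt{\left(-76 + \frac{72}{49}\right)^{2} + 7896} = \sqrt{\left(- \frac{3652}{49}\right)^{2} + 7896} = \sqrt{\frac{13337104}{2401} + 7896} = \sqrt{\frac{32295400}{2401}} = \frac{10 \sqrt{322954}}{49}$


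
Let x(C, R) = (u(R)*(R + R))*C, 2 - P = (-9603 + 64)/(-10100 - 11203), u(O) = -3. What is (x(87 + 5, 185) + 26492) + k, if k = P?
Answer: -1611070217/21303 ≈ -75627.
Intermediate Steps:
P = 33067/21303 (P = 2 - (-9603 + 64)/(-10100 - 11203) = 2 - (-9539)/(-21303) = 2 - (-9539)*(-1)/21303 = 2 - 1*9539/21303 = 2 - 9539/21303 = 33067/21303 ≈ 1.5522)
k = 33067/21303 ≈ 1.5522
x(C, R) = -6*C*R (x(C, R) = (-3*(R + R))*C = (-6*R)*C = -6*C*R)
(x(87 + 5, 185) + 26492) + k = (-6*(87 + 5)*185 + 26492) + 33067/21303 = (-6*92*185 + 26492) + 33067/21303 = (-102120 + 26492) + 33067/21303 = -75628 + 33067/21303 = -1611070217/21303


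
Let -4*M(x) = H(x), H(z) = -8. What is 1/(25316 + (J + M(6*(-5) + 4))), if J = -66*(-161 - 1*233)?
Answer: 1/51322 ≈ 1.9485e-5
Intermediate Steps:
M(x) = 2 (M(x) = -1/4*(-8) = 2)
J = 26004 (J = -66*(-161 - 233) = -66*(-394) = 26004)
1/(25316 + (J + M(6*(-5) + 4))) = 1/(25316 + (26004 + 2)) = 1/(25316 + 26006) = 1/51322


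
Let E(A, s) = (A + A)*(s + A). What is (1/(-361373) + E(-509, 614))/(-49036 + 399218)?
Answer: -38627159971/126546319886 ≈ -0.30524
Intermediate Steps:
E(A, s) = 2*A*(A + s) (E(A, s) = (2*A)*(A + s) = 2*A*(A + s))
(1/(-361373) + E(-509, 614))/(-49036 + 399218) = (1/(-361373) + 2*(-509)*(-509 + 614))/(-49036 + 399218) = (-1/361373 + 2*(-509)*105)/350182 = (-1/361373 - 106890)*(1/350182) = -38627159971/361373*1/350182 = -38627159971/126546319886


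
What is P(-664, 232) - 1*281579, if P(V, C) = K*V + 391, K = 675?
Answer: -729388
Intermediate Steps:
P(V, C) = 391 + 675*V (P(V, C) = 675*V + 391 = 391 + 675*V)
P(-664, 232) - 1*281579 = (391 + 675*(-664)) - 1*281579 = (391 - 448200) - 281579 = -447809 - 281579 = -729388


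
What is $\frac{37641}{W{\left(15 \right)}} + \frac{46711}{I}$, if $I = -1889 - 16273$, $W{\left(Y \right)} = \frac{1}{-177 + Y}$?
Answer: $- \frac{110749053115}{18162} \approx -6.0978 \cdot 10^{6}$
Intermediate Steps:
$I = -18162$ ($I = -1889 - 16273 = -18162$)
$\frac{37641}{W{\left(15 \right)}} + \frac{46711}{I} = \frac{37641}{\frac{1}{-177 + 15}} + \frac{46711}{-18162} = \frac{37641}{\frac{1}{-162}} + 46711 \left(- \frac{1}{18162}\right) = \frac{37641}{- \frac{1}{162}} - \frac{46711}{18162} = 37641 \left(-162\right) - \frac{46711}{18162} = -6097842 - \frac{46711}{18162} = - \frac{110749053115}{18162}$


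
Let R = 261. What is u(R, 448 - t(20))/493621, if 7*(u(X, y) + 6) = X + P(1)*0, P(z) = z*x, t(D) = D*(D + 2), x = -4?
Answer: 219/3455347 ≈ 6.3380e-5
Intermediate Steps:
t(D) = D*(2 + D)
P(z) = -4*z (P(z) = z*(-4) = -4*z)
u(X, y) = -6 + X/7 (u(X, y) = -6 + (X - 4*1*0)/7 = -6 + (X - 4*0)/7 = -6 + (X + 0)/7 = -6 + X/7)
u(R, 448 - t(20))/493621 = (-6 + (⅐)*261)/493621 = (-6 + 261/7)*(1/493621) = (219/7)*(1/493621) = 219/3455347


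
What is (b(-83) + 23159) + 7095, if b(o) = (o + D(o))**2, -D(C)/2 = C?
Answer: 37143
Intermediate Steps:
D(C) = -2*C
b(o) = o**2 (b(o) = (o - 2*o)**2 = (-o)**2 = o**2)
(b(-83) + 23159) + 7095 = ((-83)**2 + 23159) + 7095 = (6889 + 23159) + 7095 = 30048 + 7095 = 37143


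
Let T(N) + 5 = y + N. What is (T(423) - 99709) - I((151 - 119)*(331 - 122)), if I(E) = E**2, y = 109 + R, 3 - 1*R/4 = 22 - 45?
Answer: -44828422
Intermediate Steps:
R = 104 (R = 12 - 4*(22 - 45) = 12 - 4*(-23) = 12 + 92 = 104)
y = 213 (y = 109 + 104 = 213)
T(N) = 208 + N (T(N) = -5 + (213 + N) = 208 + N)
(T(423) - 99709) - I((151 - 119)*(331 - 122)) = ((208 + 423) - 99709) - ((151 - 119)*(331 - 122))**2 = (631 - 99709) - (32*209)**2 = -99078 - 1*6688**2 = -99078 - 1*44729344 = -99078 - 44729344 = -44828422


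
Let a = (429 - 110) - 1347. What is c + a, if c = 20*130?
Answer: 1572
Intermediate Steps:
c = 2600
a = -1028 (a = 319 - 1347 = -1028)
c + a = 2600 - 1028 = 1572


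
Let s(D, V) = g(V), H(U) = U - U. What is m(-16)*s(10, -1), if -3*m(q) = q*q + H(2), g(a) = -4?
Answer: 1024/3 ≈ 341.33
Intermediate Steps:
H(U) = 0
s(D, V) = -4
m(q) = -q²/3 (m(q) = -(q*q + 0)/3 = -(q² + 0)/3 = -q²/3)
m(-16)*s(10, -1) = -⅓*(-16)²*(-4) = -⅓*256*(-4) = -256/3*(-4) = 1024/3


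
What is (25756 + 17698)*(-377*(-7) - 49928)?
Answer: -2054896206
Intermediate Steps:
(25756 + 17698)*(-377*(-7) - 49928) = 43454*(2639 - 49928) = 43454*(-47289) = -2054896206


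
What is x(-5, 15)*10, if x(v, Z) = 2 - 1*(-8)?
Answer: 100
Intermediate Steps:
x(v, Z) = 10 (x(v, Z) = 2 + 8 = 10)
x(-5, 15)*10 = 10*10 = 100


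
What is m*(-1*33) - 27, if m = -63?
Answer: 2052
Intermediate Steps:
m*(-1*33) - 27 = -(-63)*33 - 27 = -63*(-33) - 27 = 2079 - 27 = 2052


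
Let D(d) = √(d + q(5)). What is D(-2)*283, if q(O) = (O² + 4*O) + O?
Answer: 1132*√3 ≈ 1960.7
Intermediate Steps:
q(O) = O² + 5*O
D(d) = √(50 + d) (D(d) = √(d + 5*(5 + 5)) = √(d + 5*10) = √(d + 50) = √(50 + d))
D(-2)*283 = √(50 - 2)*283 = √48*283 = (4*√3)*283 = 1132*√3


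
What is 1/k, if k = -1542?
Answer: -1/1542 ≈ -0.00064851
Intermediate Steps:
1/k = 1/(-1542) = -1/1542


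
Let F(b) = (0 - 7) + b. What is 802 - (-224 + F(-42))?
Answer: 1075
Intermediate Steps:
F(b) = -7 + b
802 - (-224 + F(-42)) = 802 - (-224 + (-7 - 42)) = 802 - (-224 - 49) = 802 - 1*(-273) = 802 + 273 = 1075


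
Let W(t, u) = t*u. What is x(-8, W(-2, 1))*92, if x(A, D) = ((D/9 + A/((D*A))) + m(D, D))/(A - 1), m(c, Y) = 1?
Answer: -230/81 ≈ -2.8395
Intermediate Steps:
x(A, D) = (1 + 1/D + D/9)/(-1 + A) (x(A, D) = ((D/9 + A/((D*A))) + 1)/(A - 1) = ((D*(⅑) + A/((A*D))) + 1)/(-1 + A) = ((D/9 + A*(1/(A*D))) + 1)/(-1 + A) = ((D/9 + 1/D) + 1)/(-1 + A) = ((1/D + D/9) + 1)/(-1 + A) = (1 + 1/D + D/9)/(-1 + A))
x(-8, W(-2, 1))*92 = ((1 - 2*1 + (-2*1)²/9)/(((-2*1))*(-1 - 8)))*92 = ((1 - 2 + (⅑)*(-2)²)/(-2*(-9)))*92 = -½*(-⅑)*(1 - 2 + (⅑)*4)*92 = -½*(-⅑)*(1 - 2 + 4/9)*92 = -½*(-⅑)*(-5/9)*92 = -5/162*92 = -230/81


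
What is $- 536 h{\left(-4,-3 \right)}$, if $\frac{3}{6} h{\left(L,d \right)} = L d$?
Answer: $-12864$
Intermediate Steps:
$h{\left(L,d \right)} = 2 L d$
$- 536 h{\left(-4,-3 \right)} = - 536 \cdot 2 \left(-4\right) \left(-3\right) = \left(-536\right) 24 = -12864$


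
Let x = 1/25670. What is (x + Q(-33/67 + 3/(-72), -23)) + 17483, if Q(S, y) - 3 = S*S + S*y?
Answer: 580725067632067/33186997440 ≈ 17499.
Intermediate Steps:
Q(S, y) = 3 + S² + S*y (Q(S, y) = 3 + (S*S + S*y) = 3 + (S² + S*y) = 3 + S² + S*y)
x = 1/25670 ≈ 3.8956e-5
(x + Q(-33/67 + 3/(-72), -23)) + 17483 = (1/25670 + (3 + (-33/67 + 3/(-72))² + (-33/67 + 3/(-72))*(-23))) + 17483 = (1/25670 + (3 + (-33*1/67 + 3*(-1/72))² + (-33*1/67 + 3*(-1/72))*(-23))) + 17483 = (1/25670 + (3 + (-33/67 - 1/24)² + (-33/67 - 1/24)*(-23))) + 17483 = (1/25670 + (3 + (-859/1608)² - 859/1608*(-23))) + 17483 = (1/25670 + (3 + 737881/2585664 + 19757/1608)) + 17483 = (1/25670 + 40264129/2585664) + 17483 = 516791388547/33186997440 + 17483 = 580725067632067/33186997440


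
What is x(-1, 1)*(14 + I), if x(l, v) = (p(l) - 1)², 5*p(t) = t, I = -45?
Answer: -1116/25 ≈ -44.640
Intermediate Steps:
p(t) = t/5
x(l, v) = (-1 + l/5)² (x(l, v) = (l/5 - 1)² = (-1 + l/5)²)
x(-1, 1)*(14 + I) = ((-5 - 1)²/25)*(14 - 45) = ((1/25)*(-6)²)*(-31) = ((1/25)*36)*(-31) = (36/25)*(-31) = -1116/25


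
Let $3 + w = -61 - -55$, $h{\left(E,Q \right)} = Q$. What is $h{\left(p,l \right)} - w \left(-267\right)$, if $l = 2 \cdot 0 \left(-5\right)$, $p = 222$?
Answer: $-2403$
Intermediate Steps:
$l = 0$ ($l = 0 \left(-5\right) = 0$)
$w = -9$ ($w = -3 - 6 = -9$)
$h{\left(p,l \right)} - w \left(-267\right) = 0 - \left(-9\right) \left(-267\right) = 0 - 2403 = -2403$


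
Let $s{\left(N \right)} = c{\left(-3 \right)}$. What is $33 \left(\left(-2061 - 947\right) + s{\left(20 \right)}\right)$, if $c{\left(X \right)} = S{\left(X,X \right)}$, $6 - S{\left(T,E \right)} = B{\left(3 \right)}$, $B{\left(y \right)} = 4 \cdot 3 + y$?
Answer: $-99561$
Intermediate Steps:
$B{\left(y \right)} = 12 + y$
$S{\left(T,E \right)} = -9$ ($S{\left(T,E \right)} = 6 - \left(12 + 3\right) = 6 - 15 = -9$)
$c{\left(X \right)} = -9$
$s{\left(N \right)} = -9$
$33 \left(\left(-2061 - 947\right) + s{\left(20 \right)}\right) = 33 \left(\left(-2061 - 947\right) - 9\right) = 33 \left(-3008 - 9\right) = 33 \left(-3017\right) = -99561$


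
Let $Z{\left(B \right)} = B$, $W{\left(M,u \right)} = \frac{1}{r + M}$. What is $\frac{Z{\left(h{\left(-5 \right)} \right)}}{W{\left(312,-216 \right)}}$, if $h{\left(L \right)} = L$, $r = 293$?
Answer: $-3025$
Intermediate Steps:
$W{\left(M,u \right)} = \frac{1}{293 + M}$
$\frac{Z{\left(h{\left(-5 \right)} \right)}}{W{\left(312,-216 \right)}} = - \frac{5}{\frac{1}{293 + 312}} = - \frac{5}{\frac{1}{605}} = - 5 \frac{1}{\frac{1}{605}} = \left(-5\right) 605 = -3025$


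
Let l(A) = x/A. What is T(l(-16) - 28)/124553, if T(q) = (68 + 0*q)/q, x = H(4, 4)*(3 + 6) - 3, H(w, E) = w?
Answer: -1088/59909993 ≈ -1.8161e-5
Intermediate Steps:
x = 33 (x = 4*(3 + 6) - 3 = 4*9 - 3 = 36 - 3 = 33)
l(A) = 33/A
T(q) = 68/q (T(q) = (68 + 0)/q = 68/q)
T(l(-16) - 28)/124553 = (68/(33/(-16) - 28))/124553 = (68/(33*(-1/16) - 28))*(1/124553) = (68/(-33/16 - 28))*(1/124553) = (68/(-481/16))*(1/124553) = (68*(-16/481))*(1/124553) = -1088/481*1/124553 = -1088/59909993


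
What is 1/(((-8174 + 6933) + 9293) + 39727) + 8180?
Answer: 390832221/47779 ≈ 8180.0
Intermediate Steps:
1/(((-8174 + 6933) + 9293) + 39727) + 8180 = 1/((-1241 + 9293) + 39727) + 8180 = 1/(8052 + 39727) + 8180 = 1/47779 + 8180 = 390832221/47779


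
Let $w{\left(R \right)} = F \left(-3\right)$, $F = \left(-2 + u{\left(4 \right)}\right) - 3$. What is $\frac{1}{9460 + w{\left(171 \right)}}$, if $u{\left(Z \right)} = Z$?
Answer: $\frac{1}{9463} \approx 0.00010567$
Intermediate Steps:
$F = -1$ ($F = \left(-2 + 4\right) - 3 = 2 - 3 = -1$)
$w{\left(R \right)} = 3$ ($w{\left(R \right)} = \left(-1\right) \left(-3\right) = 3$)
$\frac{1}{9460 + w{\left(171 \right)}} = \frac{1}{9460 + 3} = \frac{1}{9463}$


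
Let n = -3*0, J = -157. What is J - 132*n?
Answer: -157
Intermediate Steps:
n = 0
J - 132*n = -157 - 132*0 = -157 + 0 = -157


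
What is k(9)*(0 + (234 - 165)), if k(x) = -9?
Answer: -621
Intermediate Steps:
k(9)*(0 + (234 - 165)) = -9*(0 + (234 - 165)) = -9*(0 + 69) = -9*69 = -621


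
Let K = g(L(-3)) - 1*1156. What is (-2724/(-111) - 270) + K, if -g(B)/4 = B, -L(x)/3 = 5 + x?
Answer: -50966/37 ≈ -1377.5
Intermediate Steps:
L(x) = -15 - 3*x (L(x) = -3*(5 + x) = -15 - 3*x)
g(B) = -4*B
K = -1132 (K = -4*(-15 - 3*(-3)) - 1*1156 = -4*(-15 + 9) - 1156 = -4*(-6) - 1156 = 24 - 1156 = -1132)
(-2724/(-111) - 270) + K = (-2724/(-111) - 270) - 1132 = (-2724*(-1/111) - 270) - 1132 = (908/37 - 270) - 1132 = -9082/37 - 1132 = -50966/37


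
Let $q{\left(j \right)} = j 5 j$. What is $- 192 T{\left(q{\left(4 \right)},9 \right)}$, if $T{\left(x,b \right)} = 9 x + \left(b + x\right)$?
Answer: $-155328$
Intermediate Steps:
$q{\left(j \right)} = 5 j^{2}$ ($q{\left(j \right)} = 5 j j = 5 j^{2}$)
$T{\left(x,b \right)} = b + 10 x$
$- 192 T{\left(q{\left(4 \right)},9 \right)} = - 192 \left(9 + 10 \cdot 5 \cdot 4^{2}\right) = - 192 \left(9 + 10 \cdot 5 \cdot 16\right) = - 192 \left(9 + 10 \cdot 80\right) = - 192 \left(9 + 800\right) = \left(-192\right) 809 = -155328$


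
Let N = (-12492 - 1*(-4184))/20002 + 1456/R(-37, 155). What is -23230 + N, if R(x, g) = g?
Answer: -35996183064/1550155 ≈ -23221.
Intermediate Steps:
N = 13917586/1550155 (N = (-12492 - 1*(-4184))/20002 + 1456/155 = (-12492 + 4184)*(1/20002) + 1456*(1/155) = -8308*1/20002 + 1456/155 = -4154/10001 + 1456/155 = 13917586/1550155 ≈ 8.9782)
-23230 + N = -23230 + 13917586/1550155 = -35996183064/1550155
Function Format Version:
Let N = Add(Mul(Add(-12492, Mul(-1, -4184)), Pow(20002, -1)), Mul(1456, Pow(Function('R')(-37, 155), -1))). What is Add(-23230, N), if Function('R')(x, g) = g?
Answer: Rational(-35996183064, 1550155) ≈ -23221.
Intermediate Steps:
N = Rational(13917586, 1550155) (N = Add(Mul(Add(-12492, Mul(-1, -4184)), Pow(20002, -1)), Mul(1456, Pow(155, -1))) = Add(Mul(Add(-12492, 4184), Rational(1, 20002)), Mul(1456, Rational(1, 155))) = Add(Mul(-8308, Rational(1, 20002)), Rational(1456, 155)) = Add(Rational(-4154, 10001), Rational(1456, 155)) = Rational(13917586, 1550155) ≈ 8.9782)
Add(-23230, N) = Add(-23230, Rational(13917586, 1550155)) = Rational(-35996183064, 1550155)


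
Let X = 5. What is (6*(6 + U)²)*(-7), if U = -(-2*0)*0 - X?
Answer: -42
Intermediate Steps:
U = -5 (U = -(-2*0)*0 - 1*5 = -0*0 - 5 = -1*0 - 5 = 0 - 5 = -5)
(6*(6 + U)²)*(-7) = (6*(6 - 5)²)*(-7) = (6*1²)*(-7) = (6*1)*(-7) = 6*(-7) = -42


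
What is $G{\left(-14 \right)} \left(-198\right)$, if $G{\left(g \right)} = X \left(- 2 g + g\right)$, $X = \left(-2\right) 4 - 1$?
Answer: $24948$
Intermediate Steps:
$X = -9$ ($X = -8 - 1 = -9$)
$G{\left(g \right)} = 9 g$ ($G{\left(g \right)} = - 9 \left(- 2 g + g\right) = - 9 \left(- g\right) = 9 g$)
$G{\left(-14 \right)} \left(-198\right) = 9 \left(-14\right) \left(-198\right) = \left(-126\right) \left(-198\right) = 24948$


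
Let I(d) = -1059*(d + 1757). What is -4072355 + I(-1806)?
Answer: -4020464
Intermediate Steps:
I(d) = -1860663 - 1059*d (I(d) = -1059*(1757 + d) = -1860663 - 1059*d)
-4072355 + I(-1806) = -4072355 + (-1860663 - 1059*(-1806)) = -4072355 + (-1860663 + 1912554) = -4072355 + 51891 = -4020464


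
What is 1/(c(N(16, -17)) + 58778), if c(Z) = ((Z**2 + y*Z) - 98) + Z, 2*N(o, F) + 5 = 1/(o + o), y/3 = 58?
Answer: 4096/238597761 ≈ 1.7167e-5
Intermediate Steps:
y = 174 (y = 3*58 = 174)
N(o, F) = -5/2 + 1/(4*o) (N(o, F) = -5/2 + 1/(2*(o + o)) = -5/2 + 1/(2*((2*o))) = -5/2 + (1/(2*o))/2 = -5/2 + 1/(4*o))
c(Z) = -98 + Z**2 + 175*Z (c(Z) = ((Z**2 + 174*Z) - 98) + Z = (-98 + Z**2 + 174*Z) + Z = -98 + Z**2 + 175*Z)
1/(c(N(16, -17)) + 58778) = 1/((-98 + ((1/4)*(1 - 10*16)/16)**2 + 175*((1/4)*(1 - 10*16)/16)) + 58778) = 1/((-98 + ((1/4)*(1/16)*(1 - 160))**2 + 175*((1/4)*(1/16)*(1 - 160))) + 58778) = 1/((-98 + ((1/4)*(1/16)*(-159))**2 + 175*((1/4)*(1/16)*(-159))) + 58778) = 1/((-98 + (-159/64)**2 + 175*(-159/64)) + 58778) = 1/((-98 + 25281/4096 - 27825/64) + 58778) = 1/(-2156927/4096 + 58778) = 1/(238597761/4096) = 4096/238597761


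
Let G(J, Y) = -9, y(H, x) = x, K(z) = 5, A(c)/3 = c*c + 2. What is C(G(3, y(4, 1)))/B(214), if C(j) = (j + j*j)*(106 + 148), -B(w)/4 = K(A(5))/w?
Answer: -978408/5 ≈ -1.9568e+5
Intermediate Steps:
A(c) = 6 + 3*c**2 (A(c) = 3*(c*c + 2) = 3*(c**2 + 2) = 3*(2 + c**2) = 6 + 3*c**2)
B(w) = -20/w
C(j) = 254*j + 254*j**2 (C(j) = (j + j**2)*254 = 254*j + 254*j**2)
C(G(3, y(4, 1)))/B(214) = (254*(-9)*(1 - 9))/((-20/214)) = (254*(-9)*(-8))/((-20*1/214)) = 18288/(-10/107) = 18288*(-107/10) = -978408/5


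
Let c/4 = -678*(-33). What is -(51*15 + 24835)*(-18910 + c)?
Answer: -1807001600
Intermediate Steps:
c = 89496 (c = 4*(-678*(-33)) = 4*22374 = 89496)
-(51*15 + 24835)*(-18910 + c) = -(51*15 + 24835)*(-18910 + 89496) = -(765 + 24835)*70586 = -25600*70586 = -1*1807001600 = -1807001600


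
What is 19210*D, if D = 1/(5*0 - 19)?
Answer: -19210/19 ≈ -1011.1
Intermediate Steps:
D = -1/19 (D = 1/(0 - 19) = 1/(-19) = -1/19 ≈ -0.052632)
19210*D = 19210*(-1/19) = -19210/19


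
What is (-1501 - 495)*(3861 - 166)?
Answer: -7375220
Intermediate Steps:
(-1501 - 495)*(3861 - 166) = -1996*3695 = -7375220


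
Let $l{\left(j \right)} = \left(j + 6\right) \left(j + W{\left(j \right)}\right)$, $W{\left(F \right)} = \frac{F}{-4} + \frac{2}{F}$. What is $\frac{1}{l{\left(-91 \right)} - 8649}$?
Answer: $- \frac{364}{1035901} \approx -0.00035138$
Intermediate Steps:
$W{\left(F \right)} = \frac{2}{F} - \frac{F}{4}$ ($W{\left(F \right)} = F \left(- \frac{1}{4}\right) + \frac{2}{F} = - \frac{F}{4} + \frac{2}{F} = \frac{2}{F} - \frac{F}{4}$)
$l{\left(j \right)} = \left(6 + j\right) \left(\frac{2}{j} + \frac{3 j}{4}\right)$ ($l{\left(j \right)} = \left(j + 6\right) \left(j - \left(- \frac{2}{j} + \frac{j}{4}\right)\right) = \left(6 + j\right) \left(\frac{2}{j} + \frac{3 j}{4}\right)$)
$\frac{1}{l{\left(-91 \right)} - 8649} = \frac{1}{\left(2 + \frac{12}{-91} + \frac{3 \left(-91\right)^{2}}{4} + \frac{9}{2} \left(-91\right)\right) - 8649} = \frac{1}{\left(2 + 12 \left(- \frac{1}{91}\right) + \frac{3}{4} \cdot 8281 - \frac{819}{2}\right) - 8649} = \frac{1}{\left(2 - \frac{12}{91} + \frac{24843}{4} - \frac{819}{2}\right) - 8649} = \frac{1}{\frac{2112335}{364} - 8649} = \frac{1}{- \frac{1035901}{364}} = - \frac{364}{1035901}$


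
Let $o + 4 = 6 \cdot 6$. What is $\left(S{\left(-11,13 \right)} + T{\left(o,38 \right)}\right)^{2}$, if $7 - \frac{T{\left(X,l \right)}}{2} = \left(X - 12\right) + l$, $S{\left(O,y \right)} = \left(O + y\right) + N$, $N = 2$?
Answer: $9604$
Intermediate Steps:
$o = 32$ ($o = -4 + 6 \cdot 6 = -4 + 36 = 32$)
$S{\left(O,y \right)} = 2 + O + y$ ($S{\left(O,y \right)} = \left(O + y\right) + 2 = 2 + O + y$)
$T{\left(X,l \right)} = 38 - 2 X - 2 l$ ($T{\left(X,l \right)} = 14 - 2 \left(\left(X - 12\right) + l\right) = 14 - 2 \left(\left(-12 + X\right) + l\right) = 14 - 2 \left(-12 + X + l\right) = 14 - \left(-24 + 2 X + 2 l\right) = 38 - 2 X - 2 l$)
$\left(S{\left(-11,13 \right)} + T{\left(o,38 \right)}\right)^{2} = \left(\left(2 - 11 + 13\right) - 102\right)^{2} = \left(4 - 102\right)^{2} = \left(-98\right)^{2} = 9604$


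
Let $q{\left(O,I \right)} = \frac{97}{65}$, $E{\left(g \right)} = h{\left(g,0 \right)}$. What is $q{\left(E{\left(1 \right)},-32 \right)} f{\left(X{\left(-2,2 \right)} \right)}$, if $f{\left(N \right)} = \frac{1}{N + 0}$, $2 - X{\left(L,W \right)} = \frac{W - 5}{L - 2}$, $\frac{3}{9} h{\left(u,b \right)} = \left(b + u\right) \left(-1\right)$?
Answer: $\frac{388}{325} \approx 1.1938$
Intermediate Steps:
$h{\left(u,b \right)} = - 3 b - 3 u$ ($h{\left(u,b \right)} = 3 \left(b + u\right) \left(-1\right) = 3 \left(- b - u\right) = - 3 b - 3 u$)
$E{\left(g \right)} = - 3 g$ ($E{\left(g \right)} = \left(-3\right) 0 - 3 g = 0 - 3 g = - 3 g$)
$q{\left(O,I \right)} = \frac{97}{65}$ ($q{\left(O,I \right)} = 97 \cdot \frac{1}{65} = \frac{97}{65}$)
$X{\left(L,W \right)} = 2 - \frac{-5 + W}{-2 + L}$ ($X{\left(L,W \right)} = 2 - \frac{W - 5}{L - 2} = 2 - \frac{-5 + W}{-2 + L}$)
$f{\left(N \right)} = \frac{1}{N}$
$q{\left(E{\left(1 \right)},-32 \right)} f{\left(X{\left(-2,2 \right)} \right)} = \frac{97}{65 \frac{1 - 2 + 2 \left(-2\right)}{-2 - 2}} = \frac{97}{65 \frac{1 - 2 - 4}{-4}} = \frac{97}{65 \left(\left(- \frac{1}{4}\right) \left(-5\right)\right)} = \frac{97}{65 \cdot \frac{5}{4}} = \frac{97}{65} \cdot \frac{4}{5} = \frac{388}{325}$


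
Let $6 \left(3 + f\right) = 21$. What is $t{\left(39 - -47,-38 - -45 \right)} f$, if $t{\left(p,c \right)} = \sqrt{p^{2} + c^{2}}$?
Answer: $\frac{\sqrt{7445}}{2} \approx 43.142$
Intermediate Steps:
$f = \frac{1}{2}$ ($f = -3 + \frac{1}{6} \cdot 21 = -3 + \frac{7}{2} = \frac{1}{2} \approx 0.5$)
$t{\left(p,c \right)} = \sqrt{c^{2} + p^{2}}$
$t{\left(39 - -47,-38 - -45 \right)} f = \sqrt{\left(-38 - -45\right)^{2} + \left(39 - -47\right)^{2}} \cdot \frac{1}{2} = \sqrt{\left(-38 + 45\right)^{2} + \left(39 + 47\right)^{2}} \cdot \frac{1}{2} = \sqrt{7^{2} + 86^{2}} \cdot \frac{1}{2} = \sqrt{49 + 7396} \cdot \frac{1}{2} = \sqrt{7445} \cdot \frac{1}{2} = \frac{\sqrt{7445}}{2}$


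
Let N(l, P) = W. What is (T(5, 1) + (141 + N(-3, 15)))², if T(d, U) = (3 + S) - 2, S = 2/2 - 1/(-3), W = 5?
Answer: 198025/9 ≈ 22003.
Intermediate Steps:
N(l, P) = 5
S = 4/3 (S = 2*(½) - 1*(-⅓) = 1 + ⅓ = 4/3 ≈ 1.3333)
T(d, U) = 7/3 (T(d, U) = (3 + 4/3) - 2 = 13/3 - 2 = 7/3)
(T(5, 1) + (141 + N(-3, 15)))² = (7/3 + (141 + 5))² = (7/3 + 146)² = (445/3)² = 198025/9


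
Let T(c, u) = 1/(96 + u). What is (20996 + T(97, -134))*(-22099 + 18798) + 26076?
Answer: -2632702059/38 ≈ -6.9282e+7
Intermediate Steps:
(20996 + T(97, -134))*(-22099 + 18798) + 26076 = (20996 + 1/(96 - 134))*(-22099 + 18798) + 26076 = (20996 + 1/(-38))*(-3301) + 26076 = (20996 - 1/38)*(-3301) + 26076 = (797847/38)*(-3301) + 26076 = -2633692947/38 + 26076 = -2632702059/38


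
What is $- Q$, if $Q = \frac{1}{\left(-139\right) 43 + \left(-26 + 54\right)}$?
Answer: $\frac{1}{5949} \approx 0.0001681$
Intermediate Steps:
$Q = - \frac{1}{5949}$ ($Q = \frac{1}{-5977 + 28} = \frac{1}{-5949} = - \frac{1}{5949} \approx -0.0001681$)
$- Q = \left(-1\right) \left(- \frac{1}{5949}\right) = \frac{1}{5949}$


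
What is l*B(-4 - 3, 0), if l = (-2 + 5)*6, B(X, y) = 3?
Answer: 54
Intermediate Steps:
l = 18 (l = 3*6 = 18)
l*B(-4 - 3, 0) = 18*3 = 54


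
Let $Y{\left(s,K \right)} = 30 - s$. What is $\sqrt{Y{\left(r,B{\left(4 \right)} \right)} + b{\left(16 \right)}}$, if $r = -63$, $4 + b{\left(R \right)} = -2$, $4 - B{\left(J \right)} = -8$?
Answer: $\sqrt{87} \approx 9.3274$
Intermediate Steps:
$B{\left(J \right)} = 12$ ($B{\left(J \right)} = 4 - -8 = 4 + 8 = 12$)
$b{\left(R \right)} = -6$ ($b{\left(R \right)} = -4 - 2 = -6$)
$\sqrt{Y{\left(r,B{\left(4 \right)} \right)} + b{\left(16 \right)}} = \sqrt{\left(30 - -63\right) - 6} = \sqrt{\left(30 + 63\right) - 6} = \sqrt{93 - 6} = \sqrt{87}$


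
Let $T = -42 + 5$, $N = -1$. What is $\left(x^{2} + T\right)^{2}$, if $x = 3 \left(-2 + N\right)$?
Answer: $1936$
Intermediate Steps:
$x = -9$ ($x = 3 \left(-2 - 1\right) = 3 \left(-3\right) = -9$)
$T = -37$
$\left(x^{2} + T\right)^{2} = \left(\left(-9\right)^{2} - 37\right)^{2} = \left(81 - 37\right)^{2} = 44^{2} = 1936$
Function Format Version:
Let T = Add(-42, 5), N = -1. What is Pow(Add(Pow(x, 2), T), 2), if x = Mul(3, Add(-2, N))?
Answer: 1936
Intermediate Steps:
x = -9 (x = Mul(3, Add(-2, -1)) = Mul(3, -3) = -9)
T = -37
Pow(Add(Pow(x, 2), T), 2) = Pow(Add(Pow(-9, 2), -37), 2) = Pow(Add(81, -37), 2) = Pow(44, 2) = 1936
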